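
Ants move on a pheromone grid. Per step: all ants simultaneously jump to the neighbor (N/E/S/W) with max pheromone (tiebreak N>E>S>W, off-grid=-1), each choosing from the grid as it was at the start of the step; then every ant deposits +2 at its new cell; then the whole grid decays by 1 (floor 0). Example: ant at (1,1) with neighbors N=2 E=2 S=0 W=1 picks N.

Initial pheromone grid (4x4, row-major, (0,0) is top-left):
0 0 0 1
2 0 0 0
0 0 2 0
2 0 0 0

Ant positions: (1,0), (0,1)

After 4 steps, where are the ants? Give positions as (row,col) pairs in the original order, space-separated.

Step 1: ant0:(1,0)->N->(0,0) | ant1:(0,1)->E->(0,2)
  grid max=1 at (0,0)
Step 2: ant0:(0,0)->S->(1,0) | ant1:(0,2)->E->(0,3)
  grid max=2 at (1,0)
Step 3: ant0:(1,0)->N->(0,0) | ant1:(0,3)->S->(1,3)
  grid max=1 at (0,0)
Step 4: ant0:(0,0)->S->(1,0) | ant1:(1,3)->N->(0,3)
  grid max=2 at (1,0)

(1,0) (0,3)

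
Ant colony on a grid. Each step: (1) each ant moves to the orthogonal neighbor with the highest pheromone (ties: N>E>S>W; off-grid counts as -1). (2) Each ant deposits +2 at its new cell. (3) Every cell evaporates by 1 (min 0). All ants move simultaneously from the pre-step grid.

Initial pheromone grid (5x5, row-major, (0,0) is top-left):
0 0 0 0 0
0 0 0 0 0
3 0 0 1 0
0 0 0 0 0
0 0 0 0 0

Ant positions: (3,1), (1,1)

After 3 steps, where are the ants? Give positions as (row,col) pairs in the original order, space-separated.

Step 1: ant0:(3,1)->N->(2,1) | ant1:(1,1)->N->(0,1)
  grid max=2 at (2,0)
Step 2: ant0:(2,1)->W->(2,0) | ant1:(0,1)->E->(0,2)
  grid max=3 at (2,0)
Step 3: ant0:(2,0)->N->(1,0) | ant1:(0,2)->E->(0,3)
  grid max=2 at (2,0)

(1,0) (0,3)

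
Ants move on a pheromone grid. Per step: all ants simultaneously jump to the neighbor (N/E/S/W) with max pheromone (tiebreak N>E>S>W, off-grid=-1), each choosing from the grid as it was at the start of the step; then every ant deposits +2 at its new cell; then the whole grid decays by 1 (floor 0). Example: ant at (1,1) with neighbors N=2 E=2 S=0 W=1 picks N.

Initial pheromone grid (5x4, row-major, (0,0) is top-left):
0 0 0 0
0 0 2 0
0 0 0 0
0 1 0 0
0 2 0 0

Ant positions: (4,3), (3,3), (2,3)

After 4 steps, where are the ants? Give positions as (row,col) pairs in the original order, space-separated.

Step 1: ant0:(4,3)->N->(3,3) | ant1:(3,3)->N->(2,3) | ant2:(2,3)->N->(1,3)
  grid max=1 at (1,2)
Step 2: ant0:(3,3)->N->(2,3) | ant1:(2,3)->N->(1,3) | ant2:(1,3)->S->(2,3)
  grid max=4 at (2,3)
Step 3: ant0:(2,3)->N->(1,3) | ant1:(1,3)->S->(2,3) | ant2:(2,3)->N->(1,3)
  grid max=5 at (1,3)
Step 4: ant0:(1,3)->S->(2,3) | ant1:(2,3)->N->(1,3) | ant2:(1,3)->S->(2,3)
  grid max=8 at (2,3)

(2,3) (1,3) (2,3)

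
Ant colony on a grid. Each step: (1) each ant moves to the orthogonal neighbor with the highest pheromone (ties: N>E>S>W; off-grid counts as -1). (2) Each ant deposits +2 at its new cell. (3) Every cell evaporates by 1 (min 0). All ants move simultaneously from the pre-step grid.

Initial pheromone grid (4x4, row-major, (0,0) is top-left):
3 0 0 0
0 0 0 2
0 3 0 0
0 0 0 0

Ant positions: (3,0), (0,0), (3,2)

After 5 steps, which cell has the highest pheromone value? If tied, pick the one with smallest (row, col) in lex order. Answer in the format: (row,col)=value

Answer: (2,1)=8

Derivation:
Step 1: ant0:(3,0)->N->(2,0) | ant1:(0,0)->E->(0,1) | ant2:(3,2)->N->(2,2)
  grid max=2 at (0,0)
Step 2: ant0:(2,0)->E->(2,1) | ant1:(0,1)->W->(0,0) | ant2:(2,2)->W->(2,1)
  grid max=5 at (2,1)
Step 3: ant0:(2,1)->N->(1,1) | ant1:(0,0)->E->(0,1) | ant2:(2,1)->N->(1,1)
  grid max=4 at (2,1)
Step 4: ant0:(1,1)->S->(2,1) | ant1:(0,1)->S->(1,1) | ant2:(1,1)->S->(2,1)
  grid max=7 at (2,1)
Step 5: ant0:(2,1)->N->(1,1) | ant1:(1,1)->S->(2,1) | ant2:(2,1)->N->(1,1)
  grid max=8 at (2,1)
Final grid:
  0 0 0 0
  0 7 0 0
  0 8 0 0
  0 0 0 0
Max pheromone 8 at (2,1)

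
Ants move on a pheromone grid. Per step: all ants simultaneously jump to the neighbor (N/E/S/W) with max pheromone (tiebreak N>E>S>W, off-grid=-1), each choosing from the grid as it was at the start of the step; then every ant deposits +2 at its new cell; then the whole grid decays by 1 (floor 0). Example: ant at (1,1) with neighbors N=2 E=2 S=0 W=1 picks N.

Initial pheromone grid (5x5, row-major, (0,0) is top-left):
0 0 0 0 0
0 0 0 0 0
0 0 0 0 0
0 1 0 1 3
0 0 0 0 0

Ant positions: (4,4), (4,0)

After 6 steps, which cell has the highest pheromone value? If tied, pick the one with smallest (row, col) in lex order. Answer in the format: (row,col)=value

Step 1: ant0:(4,4)->N->(3,4) | ant1:(4,0)->N->(3,0)
  grid max=4 at (3,4)
Step 2: ant0:(3,4)->N->(2,4) | ant1:(3,0)->N->(2,0)
  grid max=3 at (3,4)
Step 3: ant0:(2,4)->S->(3,4) | ant1:(2,0)->N->(1,0)
  grid max=4 at (3,4)
Step 4: ant0:(3,4)->N->(2,4) | ant1:(1,0)->N->(0,0)
  grid max=3 at (3,4)
Step 5: ant0:(2,4)->S->(3,4) | ant1:(0,0)->E->(0,1)
  grid max=4 at (3,4)
Step 6: ant0:(3,4)->N->(2,4) | ant1:(0,1)->E->(0,2)
  grid max=3 at (3,4)
Final grid:
  0 0 1 0 0
  0 0 0 0 0
  0 0 0 0 1
  0 0 0 0 3
  0 0 0 0 0
Max pheromone 3 at (3,4)

Answer: (3,4)=3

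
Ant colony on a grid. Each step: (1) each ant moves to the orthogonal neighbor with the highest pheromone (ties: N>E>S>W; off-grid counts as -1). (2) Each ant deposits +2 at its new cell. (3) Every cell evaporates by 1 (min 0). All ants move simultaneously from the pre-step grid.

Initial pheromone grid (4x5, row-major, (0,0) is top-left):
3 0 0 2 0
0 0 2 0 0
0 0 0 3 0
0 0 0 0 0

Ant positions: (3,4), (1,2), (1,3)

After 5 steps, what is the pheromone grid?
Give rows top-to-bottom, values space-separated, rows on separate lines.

After step 1: ants at (2,4),(0,2),(2,3)
  2 0 1 1 0
  0 0 1 0 0
  0 0 0 4 1
  0 0 0 0 0
After step 2: ants at (2,3),(0,3),(2,4)
  1 0 0 2 0
  0 0 0 0 0
  0 0 0 5 2
  0 0 0 0 0
After step 3: ants at (2,4),(0,4),(2,3)
  0 0 0 1 1
  0 0 0 0 0
  0 0 0 6 3
  0 0 0 0 0
After step 4: ants at (2,3),(0,3),(2,4)
  0 0 0 2 0
  0 0 0 0 0
  0 0 0 7 4
  0 0 0 0 0
After step 5: ants at (2,4),(0,4),(2,3)
  0 0 0 1 1
  0 0 0 0 0
  0 0 0 8 5
  0 0 0 0 0

0 0 0 1 1
0 0 0 0 0
0 0 0 8 5
0 0 0 0 0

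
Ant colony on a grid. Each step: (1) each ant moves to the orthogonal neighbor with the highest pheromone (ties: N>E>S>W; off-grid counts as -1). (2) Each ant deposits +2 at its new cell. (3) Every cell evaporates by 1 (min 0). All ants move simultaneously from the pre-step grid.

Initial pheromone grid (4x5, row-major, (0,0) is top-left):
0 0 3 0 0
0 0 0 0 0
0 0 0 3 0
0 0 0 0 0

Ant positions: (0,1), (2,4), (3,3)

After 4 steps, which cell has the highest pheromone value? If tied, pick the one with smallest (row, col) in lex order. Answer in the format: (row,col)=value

Step 1: ant0:(0,1)->E->(0,2) | ant1:(2,4)->W->(2,3) | ant2:(3,3)->N->(2,3)
  grid max=6 at (2,3)
Step 2: ant0:(0,2)->E->(0,3) | ant1:(2,3)->N->(1,3) | ant2:(2,3)->N->(1,3)
  grid max=5 at (2,3)
Step 3: ant0:(0,3)->S->(1,3) | ant1:(1,3)->S->(2,3) | ant2:(1,3)->S->(2,3)
  grid max=8 at (2,3)
Step 4: ant0:(1,3)->S->(2,3) | ant1:(2,3)->N->(1,3) | ant2:(2,3)->N->(1,3)
  grid max=9 at (2,3)
Final grid:
  0 0 1 0 0
  0 0 0 7 0
  0 0 0 9 0
  0 0 0 0 0
Max pheromone 9 at (2,3)

Answer: (2,3)=9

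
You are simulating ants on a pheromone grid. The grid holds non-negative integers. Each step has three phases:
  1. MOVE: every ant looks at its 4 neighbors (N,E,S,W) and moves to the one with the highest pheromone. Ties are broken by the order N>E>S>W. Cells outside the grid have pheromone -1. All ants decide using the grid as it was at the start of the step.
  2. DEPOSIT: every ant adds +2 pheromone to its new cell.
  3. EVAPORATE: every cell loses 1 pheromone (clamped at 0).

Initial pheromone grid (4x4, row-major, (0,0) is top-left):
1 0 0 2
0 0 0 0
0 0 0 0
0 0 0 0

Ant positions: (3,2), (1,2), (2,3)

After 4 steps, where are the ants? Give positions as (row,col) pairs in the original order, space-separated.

Step 1: ant0:(3,2)->N->(2,2) | ant1:(1,2)->N->(0,2) | ant2:(2,3)->N->(1,3)
  grid max=1 at (0,2)
Step 2: ant0:(2,2)->N->(1,2) | ant1:(0,2)->E->(0,3) | ant2:(1,3)->N->(0,3)
  grid max=4 at (0,3)
Step 3: ant0:(1,2)->N->(0,2) | ant1:(0,3)->S->(1,3) | ant2:(0,3)->S->(1,3)
  grid max=3 at (0,3)
Step 4: ant0:(0,2)->E->(0,3) | ant1:(1,3)->N->(0,3) | ant2:(1,3)->N->(0,3)
  grid max=8 at (0,3)

(0,3) (0,3) (0,3)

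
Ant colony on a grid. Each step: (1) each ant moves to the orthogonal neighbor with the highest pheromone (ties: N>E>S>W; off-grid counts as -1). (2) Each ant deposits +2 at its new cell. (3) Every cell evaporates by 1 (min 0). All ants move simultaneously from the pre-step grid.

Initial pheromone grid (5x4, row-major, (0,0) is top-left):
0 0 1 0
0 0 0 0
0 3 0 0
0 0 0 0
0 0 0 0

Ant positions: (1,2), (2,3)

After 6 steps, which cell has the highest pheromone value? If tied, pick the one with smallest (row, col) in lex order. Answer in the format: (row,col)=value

Answer: (0,3)=7

Derivation:
Step 1: ant0:(1,2)->N->(0,2) | ant1:(2,3)->N->(1,3)
  grid max=2 at (0,2)
Step 2: ant0:(0,2)->E->(0,3) | ant1:(1,3)->N->(0,3)
  grid max=3 at (0,3)
Step 3: ant0:(0,3)->W->(0,2) | ant1:(0,3)->W->(0,2)
  grid max=4 at (0,2)
Step 4: ant0:(0,2)->E->(0,3) | ant1:(0,2)->E->(0,3)
  grid max=5 at (0,3)
Step 5: ant0:(0,3)->W->(0,2) | ant1:(0,3)->W->(0,2)
  grid max=6 at (0,2)
Step 6: ant0:(0,2)->E->(0,3) | ant1:(0,2)->E->(0,3)
  grid max=7 at (0,3)
Final grid:
  0 0 5 7
  0 0 0 0
  0 0 0 0
  0 0 0 0
  0 0 0 0
Max pheromone 7 at (0,3)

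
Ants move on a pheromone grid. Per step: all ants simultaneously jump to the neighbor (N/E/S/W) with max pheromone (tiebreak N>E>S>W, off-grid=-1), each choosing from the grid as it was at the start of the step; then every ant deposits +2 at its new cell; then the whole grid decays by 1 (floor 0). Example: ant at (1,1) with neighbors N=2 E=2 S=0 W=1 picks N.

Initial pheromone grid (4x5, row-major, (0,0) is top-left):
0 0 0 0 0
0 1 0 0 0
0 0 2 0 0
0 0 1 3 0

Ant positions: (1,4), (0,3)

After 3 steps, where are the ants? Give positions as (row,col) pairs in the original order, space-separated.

Step 1: ant0:(1,4)->N->(0,4) | ant1:(0,3)->E->(0,4)
  grid max=3 at (0,4)
Step 2: ant0:(0,4)->S->(1,4) | ant1:(0,4)->S->(1,4)
  grid max=3 at (1,4)
Step 3: ant0:(1,4)->N->(0,4) | ant1:(1,4)->N->(0,4)
  grid max=5 at (0,4)

(0,4) (0,4)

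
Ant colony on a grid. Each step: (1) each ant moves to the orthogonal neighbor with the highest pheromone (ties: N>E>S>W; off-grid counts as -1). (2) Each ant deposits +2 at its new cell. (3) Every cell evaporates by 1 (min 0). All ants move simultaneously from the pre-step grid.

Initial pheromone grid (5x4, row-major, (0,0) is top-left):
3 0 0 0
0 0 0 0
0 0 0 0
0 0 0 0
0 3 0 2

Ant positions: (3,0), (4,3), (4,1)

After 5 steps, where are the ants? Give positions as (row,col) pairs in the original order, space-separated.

Step 1: ant0:(3,0)->N->(2,0) | ant1:(4,3)->N->(3,3) | ant2:(4,1)->N->(3,1)
  grid max=2 at (0,0)
Step 2: ant0:(2,0)->N->(1,0) | ant1:(3,3)->S->(4,3) | ant2:(3,1)->S->(4,1)
  grid max=3 at (4,1)
Step 3: ant0:(1,0)->N->(0,0) | ant1:(4,3)->N->(3,3) | ant2:(4,1)->N->(3,1)
  grid max=2 at (0,0)
Step 4: ant0:(0,0)->E->(0,1) | ant1:(3,3)->S->(4,3) | ant2:(3,1)->S->(4,1)
  grid max=3 at (4,1)
Step 5: ant0:(0,1)->W->(0,0) | ant1:(4,3)->N->(3,3) | ant2:(4,1)->N->(3,1)
  grid max=2 at (0,0)

(0,0) (3,3) (3,1)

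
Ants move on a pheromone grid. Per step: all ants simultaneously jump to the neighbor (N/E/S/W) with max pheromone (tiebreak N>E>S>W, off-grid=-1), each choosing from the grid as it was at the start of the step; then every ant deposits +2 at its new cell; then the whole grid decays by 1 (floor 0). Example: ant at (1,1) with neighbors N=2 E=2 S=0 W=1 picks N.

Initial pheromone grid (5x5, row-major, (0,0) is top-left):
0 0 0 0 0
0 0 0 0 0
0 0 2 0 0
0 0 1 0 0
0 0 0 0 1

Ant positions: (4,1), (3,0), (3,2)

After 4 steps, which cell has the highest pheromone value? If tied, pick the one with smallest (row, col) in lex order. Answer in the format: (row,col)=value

Answer: (2,2)=4

Derivation:
Step 1: ant0:(4,1)->N->(3,1) | ant1:(3,0)->N->(2,0) | ant2:(3,2)->N->(2,2)
  grid max=3 at (2,2)
Step 2: ant0:(3,1)->N->(2,1) | ant1:(2,0)->N->(1,0) | ant2:(2,2)->N->(1,2)
  grid max=2 at (2,2)
Step 3: ant0:(2,1)->E->(2,2) | ant1:(1,0)->N->(0,0) | ant2:(1,2)->S->(2,2)
  grid max=5 at (2,2)
Step 4: ant0:(2,2)->N->(1,2) | ant1:(0,0)->E->(0,1) | ant2:(2,2)->N->(1,2)
  grid max=4 at (2,2)
Final grid:
  0 1 0 0 0
  0 0 3 0 0
  0 0 4 0 0
  0 0 0 0 0
  0 0 0 0 0
Max pheromone 4 at (2,2)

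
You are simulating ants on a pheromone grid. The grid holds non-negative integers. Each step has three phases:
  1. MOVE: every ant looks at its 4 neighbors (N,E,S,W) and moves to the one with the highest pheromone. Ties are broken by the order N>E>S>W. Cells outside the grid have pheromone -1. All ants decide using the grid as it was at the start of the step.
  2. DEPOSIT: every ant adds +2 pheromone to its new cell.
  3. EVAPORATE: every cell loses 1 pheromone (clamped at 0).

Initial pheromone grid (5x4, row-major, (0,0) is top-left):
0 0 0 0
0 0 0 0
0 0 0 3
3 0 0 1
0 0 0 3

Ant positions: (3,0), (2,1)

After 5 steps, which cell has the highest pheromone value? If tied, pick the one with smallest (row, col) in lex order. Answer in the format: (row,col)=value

Step 1: ant0:(3,0)->N->(2,0) | ant1:(2,1)->N->(1,1)
  grid max=2 at (2,3)
Step 2: ant0:(2,0)->S->(3,0) | ant1:(1,1)->N->(0,1)
  grid max=3 at (3,0)
Step 3: ant0:(3,0)->N->(2,0) | ant1:(0,1)->E->(0,2)
  grid max=2 at (3,0)
Step 4: ant0:(2,0)->S->(3,0) | ant1:(0,2)->E->(0,3)
  grid max=3 at (3,0)
Step 5: ant0:(3,0)->N->(2,0) | ant1:(0,3)->S->(1,3)
  grid max=2 at (3,0)
Final grid:
  0 0 0 0
  0 0 0 1
  1 0 0 0
  2 0 0 0
  0 0 0 0
Max pheromone 2 at (3,0)

Answer: (3,0)=2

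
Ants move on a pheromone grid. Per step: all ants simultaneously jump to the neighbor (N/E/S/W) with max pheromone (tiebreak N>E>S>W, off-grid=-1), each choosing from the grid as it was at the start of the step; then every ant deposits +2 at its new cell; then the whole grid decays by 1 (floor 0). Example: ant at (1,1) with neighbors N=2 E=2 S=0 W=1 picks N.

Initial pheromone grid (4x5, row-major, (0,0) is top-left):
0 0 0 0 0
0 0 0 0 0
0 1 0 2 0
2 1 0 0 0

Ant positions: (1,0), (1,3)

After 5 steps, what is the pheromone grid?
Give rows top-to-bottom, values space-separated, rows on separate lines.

After step 1: ants at (0,0),(2,3)
  1 0 0 0 0
  0 0 0 0 0
  0 0 0 3 0
  1 0 0 0 0
After step 2: ants at (0,1),(1,3)
  0 1 0 0 0
  0 0 0 1 0
  0 0 0 2 0
  0 0 0 0 0
After step 3: ants at (0,2),(2,3)
  0 0 1 0 0
  0 0 0 0 0
  0 0 0 3 0
  0 0 0 0 0
After step 4: ants at (0,3),(1,3)
  0 0 0 1 0
  0 0 0 1 0
  0 0 0 2 0
  0 0 0 0 0
After step 5: ants at (1,3),(2,3)
  0 0 0 0 0
  0 0 0 2 0
  0 0 0 3 0
  0 0 0 0 0

0 0 0 0 0
0 0 0 2 0
0 0 0 3 0
0 0 0 0 0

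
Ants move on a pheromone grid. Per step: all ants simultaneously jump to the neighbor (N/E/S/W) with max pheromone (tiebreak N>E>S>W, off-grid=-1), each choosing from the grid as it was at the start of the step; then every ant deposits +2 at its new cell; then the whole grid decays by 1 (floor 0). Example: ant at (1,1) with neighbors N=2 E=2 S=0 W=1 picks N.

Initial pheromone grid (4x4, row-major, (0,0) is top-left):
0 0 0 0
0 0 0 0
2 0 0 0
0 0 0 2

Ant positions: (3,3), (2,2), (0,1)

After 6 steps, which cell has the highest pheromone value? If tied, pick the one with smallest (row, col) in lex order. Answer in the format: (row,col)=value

Step 1: ant0:(3,3)->N->(2,3) | ant1:(2,2)->N->(1,2) | ant2:(0,1)->E->(0,2)
  grid max=1 at (0,2)
Step 2: ant0:(2,3)->S->(3,3) | ant1:(1,2)->N->(0,2) | ant2:(0,2)->S->(1,2)
  grid max=2 at (0,2)
Step 3: ant0:(3,3)->N->(2,3) | ant1:(0,2)->S->(1,2) | ant2:(1,2)->N->(0,2)
  grid max=3 at (0,2)
Step 4: ant0:(2,3)->S->(3,3) | ant1:(1,2)->N->(0,2) | ant2:(0,2)->S->(1,2)
  grid max=4 at (0,2)
Step 5: ant0:(3,3)->N->(2,3) | ant1:(0,2)->S->(1,2) | ant2:(1,2)->N->(0,2)
  grid max=5 at (0,2)
Step 6: ant0:(2,3)->S->(3,3) | ant1:(1,2)->N->(0,2) | ant2:(0,2)->S->(1,2)
  grid max=6 at (0,2)
Final grid:
  0 0 6 0
  0 0 6 0
  0 0 0 0
  0 0 0 2
Max pheromone 6 at (0,2)

Answer: (0,2)=6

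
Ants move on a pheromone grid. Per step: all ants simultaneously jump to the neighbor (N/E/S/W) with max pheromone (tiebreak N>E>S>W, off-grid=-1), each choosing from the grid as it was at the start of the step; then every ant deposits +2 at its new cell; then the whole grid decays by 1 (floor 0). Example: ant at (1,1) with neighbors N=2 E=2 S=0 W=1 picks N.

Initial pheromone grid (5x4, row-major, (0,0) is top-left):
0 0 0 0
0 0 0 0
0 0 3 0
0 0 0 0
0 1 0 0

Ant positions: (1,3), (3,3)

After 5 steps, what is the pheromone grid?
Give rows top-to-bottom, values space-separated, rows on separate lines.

After step 1: ants at (0,3),(2,3)
  0 0 0 1
  0 0 0 0
  0 0 2 1
  0 0 0 0
  0 0 0 0
After step 2: ants at (1,3),(2,2)
  0 0 0 0
  0 0 0 1
  0 0 3 0
  0 0 0 0
  0 0 0 0
After step 3: ants at (0,3),(1,2)
  0 0 0 1
  0 0 1 0
  0 0 2 0
  0 0 0 0
  0 0 0 0
After step 4: ants at (1,3),(2,2)
  0 0 0 0
  0 0 0 1
  0 0 3 0
  0 0 0 0
  0 0 0 0
After step 5: ants at (0,3),(1,2)
  0 0 0 1
  0 0 1 0
  0 0 2 0
  0 0 0 0
  0 0 0 0

0 0 0 1
0 0 1 0
0 0 2 0
0 0 0 0
0 0 0 0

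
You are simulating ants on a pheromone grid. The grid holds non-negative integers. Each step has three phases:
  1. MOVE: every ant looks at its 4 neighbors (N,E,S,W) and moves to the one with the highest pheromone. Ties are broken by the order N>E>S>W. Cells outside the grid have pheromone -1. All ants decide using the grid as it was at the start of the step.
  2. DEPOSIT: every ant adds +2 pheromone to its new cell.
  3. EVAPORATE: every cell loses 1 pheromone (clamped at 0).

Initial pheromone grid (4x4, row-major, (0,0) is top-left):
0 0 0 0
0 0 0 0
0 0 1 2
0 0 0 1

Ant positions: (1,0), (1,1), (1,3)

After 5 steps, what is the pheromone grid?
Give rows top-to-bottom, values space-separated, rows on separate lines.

After step 1: ants at (0,0),(0,1),(2,3)
  1 1 0 0
  0 0 0 0
  0 0 0 3
  0 0 0 0
After step 2: ants at (0,1),(0,0),(1,3)
  2 2 0 0
  0 0 0 1
  0 0 0 2
  0 0 0 0
After step 3: ants at (0,0),(0,1),(2,3)
  3 3 0 0
  0 0 0 0
  0 0 0 3
  0 0 0 0
After step 4: ants at (0,1),(0,0),(1,3)
  4 4 0 0
  0 0 0 1
  0 0 0 2
  0 0 0 0
After step 5: ants at (0,0),(0,1),(2,3)
  5 5 0 0
  0 0 0 0
  0 0 0 3
  0 0 0 0

5 5 0 0
0 0 0 0
0 0 0 3
0 0 0 0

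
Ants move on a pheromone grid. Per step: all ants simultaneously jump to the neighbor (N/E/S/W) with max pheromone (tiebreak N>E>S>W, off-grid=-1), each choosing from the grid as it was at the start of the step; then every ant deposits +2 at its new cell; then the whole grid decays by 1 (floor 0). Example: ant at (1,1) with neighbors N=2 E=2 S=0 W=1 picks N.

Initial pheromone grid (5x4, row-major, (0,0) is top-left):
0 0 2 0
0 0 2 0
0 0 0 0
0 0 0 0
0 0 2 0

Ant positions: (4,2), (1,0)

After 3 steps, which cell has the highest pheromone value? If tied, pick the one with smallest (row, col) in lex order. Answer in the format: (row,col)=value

Step 1: ant0:(4,2)->N->(3,2) | ant1:(1,0)->N->(0,0)
  grid max=1 at (0,0)
Step 2: ant0:(3,2)->S->(4,2) | ant1:(0,0)->E->(0,1)
  grid max=2 at (4,2)
Step 3: ant0:(4,2)->N->(3,2) | ant1:(0,1)->E->(0,2)
  grid max=1 at (0,2)
Final grid:
  0 0 1 0
  0 0 0 0
  0 0 0 0
  0 0 1 0
  0 0 1 0
Max pheromone 1 at (0,2)

Answer: (0,2)=1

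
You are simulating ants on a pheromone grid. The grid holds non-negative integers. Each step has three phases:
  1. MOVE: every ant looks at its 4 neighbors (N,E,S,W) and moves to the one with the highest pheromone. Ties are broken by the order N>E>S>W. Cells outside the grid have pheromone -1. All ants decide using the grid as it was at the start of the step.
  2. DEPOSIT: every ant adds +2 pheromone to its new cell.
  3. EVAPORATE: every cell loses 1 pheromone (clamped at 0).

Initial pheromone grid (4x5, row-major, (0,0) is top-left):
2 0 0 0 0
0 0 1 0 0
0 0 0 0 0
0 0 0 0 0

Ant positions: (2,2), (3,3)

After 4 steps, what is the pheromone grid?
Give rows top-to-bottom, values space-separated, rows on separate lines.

After step 1: ants at (1,2),(2,3)
  1 0 0 0 0
  0 0 2 0 0
  0 0 0 1 0
  0 0 0 0 0
After step 2: ants at (0,2),(1,3)
  0 0 1 0 0
  0 0 1 1 0
  0 0 0 0 0
  0 0 0 0 0
After step 3: ants at (1,2),(1,2)
  0 0 0 0 0
  0 0 4 0 0
  0 0 0 0 0
  0 0 0 0 0
After step 4: ants at (0,2),(0,2)
  0 0 3 0 0
  0 0 3 0 0
  0 0 0 0 0
  0 0 0 0 0

0 0 3 0 0
0 0 3 0 0
0 0 0 0 0
0 0 0 0 0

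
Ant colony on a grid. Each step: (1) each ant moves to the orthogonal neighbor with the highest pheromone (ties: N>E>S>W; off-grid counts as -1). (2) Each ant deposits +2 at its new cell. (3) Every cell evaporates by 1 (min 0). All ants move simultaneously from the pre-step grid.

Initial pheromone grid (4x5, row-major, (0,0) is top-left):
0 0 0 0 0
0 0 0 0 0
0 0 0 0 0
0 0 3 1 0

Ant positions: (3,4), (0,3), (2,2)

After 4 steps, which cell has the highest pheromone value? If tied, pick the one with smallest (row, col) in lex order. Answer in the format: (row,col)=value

Answer: (3,2)=7

Derivation:
Step 1: ant0:(3,4)->W->(3,3) | ant1:(0,3)->E->(0,4) | ant2:(2,2)->S->(3,2)
  grid max=4 at (3,2)
Step 2: ant0:(3,3)->W->(3,2) | ant1:(0,4)->S->(1,4) | ant2:(3,2)->E->(3,3)
  grid max=5 at (3,2)
Step 3: ant0:(3,2)->E->(3,3) | ant1:(1,4)->N->(0,4) | ant2:(3,3)->W->(3,2)
  grid max=6 at (3,2)
Step 4: ant0:(3,3)->W->(3,2) | ant1:(0,4)->S->(1,4) | ant2:(3,2)->E->(3,3)
  grid max=7 at (3,2)
Final grid:
  0 0 0 0 0
  0 0 0 0 1
  0 0 0 0 0
  0 0 7 5 0
Max pheromone 7 at (3,2)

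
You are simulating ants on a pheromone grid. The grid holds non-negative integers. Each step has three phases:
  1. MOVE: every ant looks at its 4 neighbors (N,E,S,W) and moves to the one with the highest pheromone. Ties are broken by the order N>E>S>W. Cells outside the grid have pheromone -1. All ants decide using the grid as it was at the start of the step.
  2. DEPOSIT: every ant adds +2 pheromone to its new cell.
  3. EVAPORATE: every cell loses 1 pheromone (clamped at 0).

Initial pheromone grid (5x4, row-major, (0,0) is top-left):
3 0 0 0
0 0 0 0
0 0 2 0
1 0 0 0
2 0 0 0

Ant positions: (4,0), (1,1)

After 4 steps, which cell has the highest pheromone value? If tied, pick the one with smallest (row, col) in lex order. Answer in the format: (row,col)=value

Answer: (0,0)=3

Derivation:
Step 1: ant0:(4,0)->N->(3,0) | ant1:(1,1)->N->(0,1)
  grid max=2 at (0,0)
Step 2: ant0:(3,0)->S->(4,0) | ant1:(0,1)->W->(0,0)
  grid max=3 at (0,0)
Step 3: ant0:(4,0)->N->(3,0) | ant1:(0,0)->E->(0,1)
  grid max=2 at (0,0)
Step 4: ant0:(3,0)->S->(4,0) | ant1:(0,1)->W->(0,0)
  grid max=3 at (0,0)
Final grid:
  3 0 0 0
  0 0 0 0
  0 0 0 0
  1 0 0 0
  2 0 0 0
Max pheromone 3 at (0,0)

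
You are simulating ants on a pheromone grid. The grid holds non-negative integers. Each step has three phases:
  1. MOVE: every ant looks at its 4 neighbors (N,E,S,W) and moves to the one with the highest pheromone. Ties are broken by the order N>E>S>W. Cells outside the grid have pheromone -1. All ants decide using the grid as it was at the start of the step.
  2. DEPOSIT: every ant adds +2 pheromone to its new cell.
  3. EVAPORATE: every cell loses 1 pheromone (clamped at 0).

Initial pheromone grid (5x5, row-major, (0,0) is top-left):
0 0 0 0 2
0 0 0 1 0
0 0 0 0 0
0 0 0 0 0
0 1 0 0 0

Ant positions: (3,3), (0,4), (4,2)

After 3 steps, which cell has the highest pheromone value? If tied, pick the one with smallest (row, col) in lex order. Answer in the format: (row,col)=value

Step 1: ant0:(3,3)->N->(2,3) | ant1:(0,4)->S->(1,4) | ant2:(4,2)->W->(4,1)
  grid max=2 at (4,1)
Step 2: ant0:(2,3)->N->(1,3) | ant1:(1,4)->N->(0,4) | ant2:(4,1)->N->(3,1)
  grid max=2 at (0,4)
Step 3: ant0:(1,3)->N->(0,3) | ant1:(0,4)->S->(1,4) | ant2:(3,1)->S->(4,1)
  grid max=2 at (4,1)
Final grid:
  0 0 0 1 1
  0 0 0 0 1
  0 0 0 0 0
  0 0 0 0 0
  0 2 0 0 0
Max pheromone 2 at (4,1)

Answer: (4,1)=2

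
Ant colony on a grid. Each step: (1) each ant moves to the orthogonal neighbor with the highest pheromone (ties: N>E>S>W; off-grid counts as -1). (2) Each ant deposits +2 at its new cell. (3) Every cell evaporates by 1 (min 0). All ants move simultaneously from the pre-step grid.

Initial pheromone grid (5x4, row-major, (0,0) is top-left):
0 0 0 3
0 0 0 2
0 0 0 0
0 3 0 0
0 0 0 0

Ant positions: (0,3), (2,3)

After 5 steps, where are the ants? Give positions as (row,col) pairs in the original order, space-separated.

Step 1: ant0:(0,3)->S->(1,3) | ant1:(2,3)->N->(1,3)
  grid max=5 at (1,3)
Step 2: ant0:(1,3)->N->(0,3) | ant1:(1,3)->N->(0,3)
  grid max=5 at (0,3)
Step 3: ant0:(0,3)->S->(1,3) | ant1:(0,3)->S->(1,3)
  grid max=7 at (1,3)
Step 4: ant0:(1,3)->N->(0,3) | ant1:(1,3)->N->(0,3)
  grid max=7 at (0,3)
Step 5: ant0:(0,3)->S->(1,3) | ant1:(0,3)->S->(1,3)
  grid max=9 at (1,3)

(1,3) (1,3)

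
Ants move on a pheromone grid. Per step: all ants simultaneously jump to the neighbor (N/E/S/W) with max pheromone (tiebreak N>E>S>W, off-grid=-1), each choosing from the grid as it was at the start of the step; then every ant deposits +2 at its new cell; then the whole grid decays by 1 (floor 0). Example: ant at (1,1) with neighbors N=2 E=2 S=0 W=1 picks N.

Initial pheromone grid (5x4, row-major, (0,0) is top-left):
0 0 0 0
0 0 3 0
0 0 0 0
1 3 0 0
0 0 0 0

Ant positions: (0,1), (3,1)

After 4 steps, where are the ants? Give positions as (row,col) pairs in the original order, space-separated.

Step 1: ant0:(0,1)->E->(0,2) | ant1:(3,1)->W->(3,0)
  grid max=2 at (1,2)
Step 2: ant0:(0,2)->S->(1,2) | ant1:(3,0)->E->(3,1)
  grid max=3 at (1,2)
Step 3: ant0:(1,2)->N->(0,2) | ant1:(3,1)->W->(3,0)
  grid max=2 at (1,2)
Step 4: ant0:(0,2)->S->(1,2) | ant1:(3,0)->E->(3,1)
  grid max=3 at (1,2)

(1,2) (3,1)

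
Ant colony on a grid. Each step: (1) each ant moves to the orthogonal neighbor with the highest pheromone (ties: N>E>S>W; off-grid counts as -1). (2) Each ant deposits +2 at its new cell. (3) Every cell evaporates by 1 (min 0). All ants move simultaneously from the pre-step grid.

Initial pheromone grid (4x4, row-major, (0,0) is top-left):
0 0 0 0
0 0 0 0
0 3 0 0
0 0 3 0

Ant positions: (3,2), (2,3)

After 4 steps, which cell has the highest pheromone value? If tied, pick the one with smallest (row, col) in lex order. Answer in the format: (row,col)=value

Answer: (3,2)=3

Derivation:
Step 1: ant0:(3,2)->N->(2,2) | ant1:(2,3)->N->(1,3)
  grid max=2 at (2,1)
Step 2: ant0:(2,2)->S->(3,2) | ant1:(1,3)->N->(0,3)
  grid max=3 at (3,2)
Step 3: ant0:(3,2)->N->(2,2) | ant1:(0,3)->S->(1,3)
  grid max=2 at (3,2)
Step 4: ant0:(2,2)->S->(3,2) | ant1:(1,3)->N->(0,3)
  grid max=3 at (3,2)
Final grid:
  0 0 0 1
  0 0 0 0
  0 0 0 0
  0 0 3 0
Max pheromone 3 at (3,2)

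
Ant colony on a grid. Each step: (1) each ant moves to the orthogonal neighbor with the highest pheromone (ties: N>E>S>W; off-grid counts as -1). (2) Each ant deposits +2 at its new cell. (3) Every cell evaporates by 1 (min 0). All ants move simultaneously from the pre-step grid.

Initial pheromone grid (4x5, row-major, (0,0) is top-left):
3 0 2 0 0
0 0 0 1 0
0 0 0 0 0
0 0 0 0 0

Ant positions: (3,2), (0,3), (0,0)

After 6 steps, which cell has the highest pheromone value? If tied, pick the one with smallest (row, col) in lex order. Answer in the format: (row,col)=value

Step 1: ant0:(3,2)->N->(2,2) | ant1:(0,3)->W->(0,2) | ant2:(0,0)->E->(0,1)
  grid max=3 at (0,2)
Step 2: ant0:(2,2)->N->(1,2) | ant1:(0,2)->W->(0,1) | ant2:(0,1)->E->(0,2)
  grid max=4 at (0,2)
Step 3: ant0:(1,2)->N->(0,2) | ant1:(0,1)->E->(0,2) | ant2:(0,2)->W->(0,1)
  grid max=7 at (0,2)
Step 4: ant0:(0,2)->W->(0,1) | ant1:(0,2)->W->(0,1) | ant2:(0,1)->E->(0,2)
  grid max=8 at (0,2)
Step 5: ant0:(0,1)->E->(0,2) | ant1:(0,1)->E->(0,2) | ant2:(0,2)->W->(0,1)
  grid max=11 at (0,2)
Step 6: ant0:(0,2)->W->(0,1) | ant1:(0,2)->W->(0,1) | ant2:(0,1)->E->(0,2)
  grid max=12 at (0,2)
Final grid:
  0 10 12 0 0
  0 0 0 0 0
  0 0 0 0 0
  0 0 0 0 0
Max pheromone 12 at (0,2)

Answer: (0,2)=12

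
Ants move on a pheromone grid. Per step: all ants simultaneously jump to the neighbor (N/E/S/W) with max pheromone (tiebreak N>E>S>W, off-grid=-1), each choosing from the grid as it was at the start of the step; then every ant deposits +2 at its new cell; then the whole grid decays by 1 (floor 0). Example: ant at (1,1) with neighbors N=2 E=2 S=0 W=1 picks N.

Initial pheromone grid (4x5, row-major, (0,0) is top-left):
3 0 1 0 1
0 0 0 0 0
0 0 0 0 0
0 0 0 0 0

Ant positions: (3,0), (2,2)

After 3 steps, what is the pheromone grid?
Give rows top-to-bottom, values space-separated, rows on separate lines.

After step 1: ants at (2,0),(1,2)
  2 0 0 0 0
  0 0 1 0 0
  1 0 0 0 0
  0 0 0 0 0
After step 2: ants at (1,0),(0,2)
  1 0 1 0 0
  1 0 0 0 0
  0 0 0 0 0
  0 0 0 0 0
After step 3: ants at (0,0),(0,3)
  2 0 0 1 0
  0 0 0 0 0
  0 0 0 0 0
  0 0 0 0 0

2 0 0 1 0
0 0 0 0 0
0 0 0 0 0
0 0 0 0 0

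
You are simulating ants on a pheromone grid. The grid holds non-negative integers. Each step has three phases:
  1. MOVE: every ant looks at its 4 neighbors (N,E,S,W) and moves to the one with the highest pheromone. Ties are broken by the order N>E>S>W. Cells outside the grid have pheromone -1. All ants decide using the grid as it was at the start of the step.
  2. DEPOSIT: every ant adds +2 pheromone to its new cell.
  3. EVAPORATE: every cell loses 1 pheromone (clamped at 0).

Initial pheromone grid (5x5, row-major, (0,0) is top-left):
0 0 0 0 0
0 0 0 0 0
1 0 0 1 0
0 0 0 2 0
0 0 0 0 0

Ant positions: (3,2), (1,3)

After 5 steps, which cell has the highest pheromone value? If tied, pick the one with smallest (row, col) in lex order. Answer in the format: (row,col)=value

Step 1: ant0:(3,2)->E->(3,3) | ant1:(1,3)->S->(2,3)
  grid max=3 at (3,3)
Step 2: ant0:(3,3)->N->(2,3) | ant1:(2,3)->S->(3,3)
  grid max=4 at (3,3)
Step 3: ant0:(2,3)->S->(3,3) | ant1:(3,3)->N->(2,3)
  grid max=5 at (3,3)
Step 4: ant0:(3,3)->N->(2,3) | ant1:(2,3)->S->(3,3)
  grid max=6 at (3,3)
Step 5: ant0:(2,3)->S->(3,3) | ant1:(3,3)->N->(2,3)
  grid max=7 at (3,3)
Final grid:
  0 0 0 0 0
  0 0 0 0 0
  0 0 0 6 0
  0 0 0 7 0
  0 0 0 0 0
Max pheromone 7 at (3,3)

Answer: (3,3)=7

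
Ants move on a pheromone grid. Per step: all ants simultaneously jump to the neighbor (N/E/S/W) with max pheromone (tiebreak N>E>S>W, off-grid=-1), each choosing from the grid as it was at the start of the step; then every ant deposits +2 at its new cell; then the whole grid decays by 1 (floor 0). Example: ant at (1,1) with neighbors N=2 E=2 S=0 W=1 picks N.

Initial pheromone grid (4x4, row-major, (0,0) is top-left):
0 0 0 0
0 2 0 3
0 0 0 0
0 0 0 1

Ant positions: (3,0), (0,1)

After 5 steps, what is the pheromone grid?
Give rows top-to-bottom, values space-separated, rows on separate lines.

After step 1: ants at (2,0),(1,1)
  0 0 0 0
  0 3 0 2
  1 0 0 0
  0 0 0 0
After step 2: ants at (1,0),(0,1)
  0 1 0 0
  1 2 0 1
  0 0 0 0
  0 0 0 0
After step 3: ants at (1,1),(1,1)
  0 0 0 0
  0 5 0 0
  0 0 0 0
  0 0 0 0
After step 4: ants at (0,1),(0,1)
  0 3 0 0
  0 4 0 0
  0 0 0 0
  0 0 0 0
After step 5: ants at (1,1),(1,1)
  0 2 0 0
  0 7 0 0
  0 0 0 0
  0 0 0 0

0 2 0 0
0 7 0 0
0 0 0 0
0 0 0 0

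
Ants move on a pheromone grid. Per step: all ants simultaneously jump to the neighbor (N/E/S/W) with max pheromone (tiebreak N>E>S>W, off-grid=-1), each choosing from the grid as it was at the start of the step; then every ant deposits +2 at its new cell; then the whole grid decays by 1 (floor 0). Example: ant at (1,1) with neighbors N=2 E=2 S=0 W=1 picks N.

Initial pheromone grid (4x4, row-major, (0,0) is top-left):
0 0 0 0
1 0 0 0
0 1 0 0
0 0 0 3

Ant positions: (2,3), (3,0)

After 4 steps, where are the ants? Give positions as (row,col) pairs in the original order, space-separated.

Step 1: ant0:(2,3)->S->(3,3) | ant1:(3,0)->N->(2,0)
  grid max=4 at (3,3)
Step 2: ant0:(3,3)->N->(2,3) | ant1:(2,0)->N->(1,0)
  grid max=3 at (3,3)
Step 3: ant0:(2,3)->S->(3,3) | ant1:(1,0)->N->(0,0)
  grid max=4 at (3,3)
Step 4: ant0:(3,3)->N->(2,3) | ant1:(0,0)->E->(0,1)
  grid max=3 at (3,3)

(2,3) (0,1)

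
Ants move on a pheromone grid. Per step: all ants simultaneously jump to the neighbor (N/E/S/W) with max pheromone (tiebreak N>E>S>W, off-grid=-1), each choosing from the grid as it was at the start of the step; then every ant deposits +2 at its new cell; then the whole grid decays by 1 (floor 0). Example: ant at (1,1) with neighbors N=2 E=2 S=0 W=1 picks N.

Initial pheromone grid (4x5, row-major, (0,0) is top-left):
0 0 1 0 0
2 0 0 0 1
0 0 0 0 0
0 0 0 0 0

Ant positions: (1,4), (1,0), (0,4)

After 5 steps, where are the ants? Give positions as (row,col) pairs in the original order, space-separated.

Step 1: ant0:(1,4)->N->(0,4) | ant1:(1,0)->N->(0,0) | ant2:(0,4)->S->(1,4)
  grid max=2 at (1,4)
Step 2: ant0:(0,4)->S->(1,4) | ant1:(0,0)->S->(1,0) | ant2:(1,4)->N->(0,4)
  grid max=3 at (1,4)
Step 3: ant0:(1,4)->N->(0,4) | ant1:(1,0)->N->(0,0) | ant2:(0,4)->S->(1,4)
  grid max=4 at (1,4)
Step 4: ant0:(0,4)->S->(1,4) | ant1:(0,0)->S->(1,0) | ant2:(1,4)->N->(0,4)
  grid max=5 at (1,4)
Step 5: ant0:(1,4)->N->(0,4) | ant1:(1,0)->N->(0,0) | ant2:(0,4)->S->(1,4)
  grid max=6 at (1,4)

(0,4) (0,0) (1,4)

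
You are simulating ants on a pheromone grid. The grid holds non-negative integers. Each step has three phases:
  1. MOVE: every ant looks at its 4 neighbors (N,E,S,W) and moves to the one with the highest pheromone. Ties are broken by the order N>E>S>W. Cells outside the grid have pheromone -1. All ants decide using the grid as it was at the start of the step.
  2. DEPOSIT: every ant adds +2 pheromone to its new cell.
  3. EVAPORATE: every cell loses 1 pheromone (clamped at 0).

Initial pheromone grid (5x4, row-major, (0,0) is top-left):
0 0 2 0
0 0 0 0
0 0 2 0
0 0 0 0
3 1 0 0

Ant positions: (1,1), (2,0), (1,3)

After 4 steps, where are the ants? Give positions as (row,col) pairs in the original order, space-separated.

Step 1: ant0:(1,1)->N->(0,1) | ant1:(2,0)->N->(1,0) | ant2:(1,3)->N->(0,3)
  grid max=2 at (4,0)
Step 2: ant0:(0,1)->E->(0,2) | ant1:(1,0)->N->(0,0) | ant2:(0,3)->W->(0,2)
  grid max=4 at (0,2)
Step 3: ant0:(0,2)->E->(0,3) | ant1:(0,0)->E->(0,1) | ant2:(0,2)->E->(0,3)
  grid max=3 at (0,2)
Step 4: ant0:(0,3)->W->(0,2) | ant1:(0,1)->E->(0,2) | ant2:(0,3)->W->(0,2)
  grid max=8 at (0,2)

(0,2) (0,2) (0,2)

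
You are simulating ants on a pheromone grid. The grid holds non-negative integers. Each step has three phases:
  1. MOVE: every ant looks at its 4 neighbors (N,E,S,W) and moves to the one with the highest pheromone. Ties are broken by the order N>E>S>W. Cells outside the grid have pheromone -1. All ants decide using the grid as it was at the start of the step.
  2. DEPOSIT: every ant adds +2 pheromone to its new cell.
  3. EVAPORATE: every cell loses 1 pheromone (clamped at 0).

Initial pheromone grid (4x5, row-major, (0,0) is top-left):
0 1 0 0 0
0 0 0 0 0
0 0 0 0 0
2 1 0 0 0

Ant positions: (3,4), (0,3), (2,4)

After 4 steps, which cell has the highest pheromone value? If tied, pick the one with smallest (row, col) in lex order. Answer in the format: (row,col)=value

Answer: (1,4)=8

Derivation:
Step 1: ant0:(3,4)->N->(2,4) | ant1:(0,3)->E->(0,4) | ant2:(2,4)->N->(1,4)
  grid max=1 at (0,4)
Step 2: ant0:(2,4)->N->(1,4) | ant1:(0,4)->S->(1,4) | ant2:(1,4)->N->(0,4)
  grid max=4 at (1,4)
Step 3: ant0:(1,4)->N->(0,4) | ant1:(1,4)->N->(0,4) | ant2:(0,4)->S->(1,4)
  grid max=5 at (0,4)
Step 4: ant0:(0,4)->S->(1,4) | ant1:(0,4)->S->(1,4) | ant2:(1,4)->N->(0,4)
  grid max=8 at (1,4)
Final grid:
  0 0 0 0 6
  0 0 0 0 8
  0 0 0 0 0
  0 0 0 0 0
Max pheromone 8 at (1,4)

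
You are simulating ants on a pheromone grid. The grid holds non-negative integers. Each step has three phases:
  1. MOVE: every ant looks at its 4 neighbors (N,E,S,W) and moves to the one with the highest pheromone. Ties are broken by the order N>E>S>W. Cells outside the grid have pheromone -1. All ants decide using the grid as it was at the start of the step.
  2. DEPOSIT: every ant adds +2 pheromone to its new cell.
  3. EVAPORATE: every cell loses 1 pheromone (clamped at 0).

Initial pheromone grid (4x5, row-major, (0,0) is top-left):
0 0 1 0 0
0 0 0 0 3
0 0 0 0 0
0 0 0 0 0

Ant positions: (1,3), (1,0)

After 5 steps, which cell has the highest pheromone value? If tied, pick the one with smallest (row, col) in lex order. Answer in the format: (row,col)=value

Answer: (1,4)=4

Derivation:
Step 1: ant0:(1,3)->E->(1,4) | ant1:(1,0)->N->(0,0)
  grid max=4 at (1,4)
Step 2: ant0:(1,4)->N->(0,4) | ant1:(0,0)->E->(0,1)
  grid max=3 at (1,4)
Step 3: ant0:(0,4)->S->(1,4) | ant1:(0,1)->E->(0,2)
  grid max=4 at (1,4)
Step 4: ant0:(1,4)->N->(0,4) | ant1:(0,2)->E->(0,3)
  grid max=3 at (1,4)
Step 5: ant0:(0,4)->S->(1,4) | ant1:(0,3)->E->(0,4)
  grid max=4 at (1,4)
Final grid:
  0 0 0 0 2
  0 0 0 0 4
  0 0 0 0 0
  0 0 0 0 0
Max pheromone 4 at (1,4)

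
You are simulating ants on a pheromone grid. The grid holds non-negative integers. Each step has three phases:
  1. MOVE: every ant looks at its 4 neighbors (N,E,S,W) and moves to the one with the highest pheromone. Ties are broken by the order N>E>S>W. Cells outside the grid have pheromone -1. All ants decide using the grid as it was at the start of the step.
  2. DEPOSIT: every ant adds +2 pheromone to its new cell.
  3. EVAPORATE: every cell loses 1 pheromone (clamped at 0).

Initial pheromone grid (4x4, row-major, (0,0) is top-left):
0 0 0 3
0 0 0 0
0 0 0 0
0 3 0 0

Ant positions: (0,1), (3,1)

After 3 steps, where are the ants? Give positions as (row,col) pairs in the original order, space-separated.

Step 1: ant0:(0,1)->E->(0,2) | ant1:(3,1)->N->(2,1)
  grid max=2 at (0,3)
Step 2: ant0:(0,2)->E->(0,3) | ant1:(2,1)->S->(3,1)
  grid max=3 at (0,3)
Step 3: ant0:(0,3)->S->(1,3) | ant1:(3,1)->N->(2,1)
  grid max=2 at (0,3)

(1,3) (2,1)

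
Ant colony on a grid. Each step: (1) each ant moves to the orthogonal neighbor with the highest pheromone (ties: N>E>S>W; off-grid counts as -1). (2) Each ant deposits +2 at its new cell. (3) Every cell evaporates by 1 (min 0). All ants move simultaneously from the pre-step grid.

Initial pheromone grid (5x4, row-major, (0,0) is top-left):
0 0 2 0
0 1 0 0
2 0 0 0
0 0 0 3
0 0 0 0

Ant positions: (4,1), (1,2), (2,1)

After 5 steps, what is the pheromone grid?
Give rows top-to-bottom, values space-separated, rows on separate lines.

After step 1: ants at (3,1),(0,2),(2,0)
  0 0 3 0
  0 0 0 0
  3 0 0 0
  0 1 0 2
  0 0 0 0
After step 2: ants at (2,1),(0,3),(1,0)
  0 0 2 1
  1 0 0 0
  2 1 0 0
  0 0 0 1
  0 0 0 0
After step 3: ants at (2,0),(0,2),(2,0)
  0 0 3 0
  0 0 0 0
  5 0 0 0
  0 0 0 0
  0 0 0 0
After step 4: ants at (1,0),(0,3),(1,0)
  0 0 2 1
  3 0 0 0
  4 0 0 0
  0 0 0 0
  0 0 0 0
After step 5: ants at (2,0),(0,2),(2,0)
  0 0 3 0
  2 0 0 0
  7 0 0 0
  0 0 0 0
  0 0 0 0

0 0 3 0
2 0 0 0
7 0 0 0
0 0 0 0
0 0 0 0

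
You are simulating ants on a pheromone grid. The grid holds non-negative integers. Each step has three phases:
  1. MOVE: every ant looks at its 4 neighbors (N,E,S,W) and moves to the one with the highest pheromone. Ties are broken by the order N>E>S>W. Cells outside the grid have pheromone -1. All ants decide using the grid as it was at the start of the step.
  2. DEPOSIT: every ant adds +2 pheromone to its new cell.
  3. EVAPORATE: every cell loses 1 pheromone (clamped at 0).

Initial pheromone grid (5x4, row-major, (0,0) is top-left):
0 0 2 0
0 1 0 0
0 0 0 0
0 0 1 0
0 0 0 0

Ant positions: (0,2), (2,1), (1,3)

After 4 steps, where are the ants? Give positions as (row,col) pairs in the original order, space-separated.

Step 1: ant0:(0,2)->E->(0,3) | ant1:(2,1)->N->(1,1) | ant2:(1,3)->N->(0,3)
  grid max=3 at (0,3)
Step 2: ant0:(0,3)->W->(0,2) | ant1:(1,1)->N->(0,1) | ant2:(0,3)->W->(0,2)
  grid max=4 at (0,2)
Step 3: ant0:(0,2)->E->(0,3) | ant1:(0,1)->E->(0,2) | ant2:(0,2)->E->(0,3)
  grid max=5 at (0,2)
Step 4: ant0:(0,3)->W->(0,2) | ant1:(0,2)->E->(0,3) | ant2:(0,3)->W->(0,2)
  grid max=8 at (0,2)

(0,2) (0,3) (0,2)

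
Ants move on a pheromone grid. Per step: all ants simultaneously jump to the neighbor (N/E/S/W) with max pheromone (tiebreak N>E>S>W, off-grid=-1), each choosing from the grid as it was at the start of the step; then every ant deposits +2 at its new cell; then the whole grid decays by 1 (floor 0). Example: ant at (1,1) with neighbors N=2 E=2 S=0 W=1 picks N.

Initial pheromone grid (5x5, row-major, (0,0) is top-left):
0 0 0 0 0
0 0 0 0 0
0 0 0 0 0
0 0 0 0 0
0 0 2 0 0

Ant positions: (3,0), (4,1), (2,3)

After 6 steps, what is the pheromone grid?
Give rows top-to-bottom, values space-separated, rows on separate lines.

After step 1: ants at (2,0),(4,2),(1,3)
  0 0 0 0 0
  0 0 0 1 0
  1 0 0 0 0
  0 0 0 0 0
  0 0 3 0 0
After step 2: ants at (1,0),(3,2),(0,3)
  0 0 0 1 0
  1 0 0 0 0
  0 0 0 0 0
  0 0 1 0 0
  0 0 2 0 0
After step 3: ants at (0,0),(4,2),(0,4)
  1 0 0 0 1
  0 0 0 0 0
  0 0 0 0 0
  0 0 0 0 0
  0 0 3 0 0
After step 4: ants at (0,1),(3,2),(1,4)
  0 1 0 0 0
  0 0 0 0 1
  0 0 0 0 0
  0 0 1 0 0
  0 0 2 0 0
After step 5: ants at (0,2),(4,2),(0,4)
  0 0 1 0 1
  0 0 0 0 0
  0 0 0 0 0
  0 0 0 0 0
  0 0 3 0 0
After step 6: ants at (0,3),(3,2),(1,4)
  0 0 0 1 0
  0 0 0 0 1
  0 0 0 0 0
  0 0 1 0 0
  0 0 2 0 0

0 0 0 1 0
0 0 0 0 1
0 0 0 0 0
0 0 1 0 0
0 0 2 0 0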